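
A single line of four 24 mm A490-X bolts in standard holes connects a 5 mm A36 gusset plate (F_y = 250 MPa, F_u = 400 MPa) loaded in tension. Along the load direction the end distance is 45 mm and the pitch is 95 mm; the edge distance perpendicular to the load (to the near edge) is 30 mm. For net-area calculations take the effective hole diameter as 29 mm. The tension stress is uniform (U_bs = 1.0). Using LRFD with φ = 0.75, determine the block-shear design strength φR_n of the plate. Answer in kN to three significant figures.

Shear plane L_v = 45 + 3·95 = 330 mm; A_gv = 330 × 5 = 1650 mm².
A_nv = (330 − 3.5·29) × 5 = 1142 mm².
A_nt = (30 − 0.5·29) × 5 = 77.5 mm².
0.6 F_u A_nv = 274.2 kN; 0.6 F_y A_gv = 247.5 kN → shear yielding governs the shear term.
R_n = 247.5 + 1.0 × 400 × 77.5 / 1000 = 278.5 kN.
Design strength φR_n = 0.75 × 278.5 = 209 kN.

209 kN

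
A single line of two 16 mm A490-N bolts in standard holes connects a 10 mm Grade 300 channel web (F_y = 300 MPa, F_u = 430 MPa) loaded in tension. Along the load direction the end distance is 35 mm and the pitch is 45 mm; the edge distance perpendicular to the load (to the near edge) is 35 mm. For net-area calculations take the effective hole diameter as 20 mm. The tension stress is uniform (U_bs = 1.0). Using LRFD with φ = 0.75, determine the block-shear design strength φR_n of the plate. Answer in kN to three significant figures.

Shear plane L_v = 35 + 1·45 = 80 mm; A_gv = 80 × 10 = 800 mm².
A_nv = (80 − 1.5·20) × 10 = 500 mm².
A_nt = (35 − 0.5·20) × 10 = 250 mm².
0.6 F_u A_nv = 129 kN; 0.6 F_y A_gv = 144 kN → shear rupture governs the shear term.
R_n = 129 + 1.0 × 430 × 250 / 1000 = 236.5 kN.
Design strength φR_n = 0.75 × 236.5 = 177 kN.

177 kN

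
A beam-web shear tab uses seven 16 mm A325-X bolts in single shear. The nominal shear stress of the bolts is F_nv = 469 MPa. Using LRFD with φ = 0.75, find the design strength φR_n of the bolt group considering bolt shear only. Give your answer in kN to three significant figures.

A_b = π × 16² / 4 = 201.1 mm².
R_n = F_nv · A_b · n · n_s = 469 × 201.1 × 7 × 1 / 1000 = 660.1 kN.
Design strength φR_n = 0.75 × 660.1 = 495 kN.

495 kN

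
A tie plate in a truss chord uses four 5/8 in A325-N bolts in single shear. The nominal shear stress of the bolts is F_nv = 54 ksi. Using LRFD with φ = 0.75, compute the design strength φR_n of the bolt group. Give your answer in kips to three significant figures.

49.7 kips

A_b = π × 0.625² / 4 = 0.3068 in².
R_n = F_nv · A_b · n · n_s = 54 × 0.3068 × 4 × 1 = 66.27 kips.
Design strength φR_n = 0.75 × 66.27 = 49.7 kips.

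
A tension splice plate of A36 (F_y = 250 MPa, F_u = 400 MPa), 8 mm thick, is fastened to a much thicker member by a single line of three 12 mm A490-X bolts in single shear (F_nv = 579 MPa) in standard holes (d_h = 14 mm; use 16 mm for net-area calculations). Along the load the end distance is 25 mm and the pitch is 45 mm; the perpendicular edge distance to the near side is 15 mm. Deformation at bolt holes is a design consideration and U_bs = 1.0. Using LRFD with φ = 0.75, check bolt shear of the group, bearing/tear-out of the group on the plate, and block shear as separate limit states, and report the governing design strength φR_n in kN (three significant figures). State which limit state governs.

Bolt shear: A_b = π·12²/4 = 113.1 mm²; R_n = 579 × 113.1 × 3 × 1 / 1000 = 196.5 kN → 0.75 × 196.5 = 147 kN.
Bearing: edge l_c = 18, r_n = 69.12 kN; interior l_c = 31, r_n = 92.16 kN; R_n = 69.12 + 2·92.16 = 253.4 kN → 190 kN.
Block shear: A_gv = 920, A_nv = 600, A_nt = 56 mm²; R_n = min(0.6F_uA_nv, 0.6F_yA_gv) + U_bs·F_u·A_nt = 160.4 kN → 120 kN.
Block shear governs: 120 kN.

120 kN (block shear governs)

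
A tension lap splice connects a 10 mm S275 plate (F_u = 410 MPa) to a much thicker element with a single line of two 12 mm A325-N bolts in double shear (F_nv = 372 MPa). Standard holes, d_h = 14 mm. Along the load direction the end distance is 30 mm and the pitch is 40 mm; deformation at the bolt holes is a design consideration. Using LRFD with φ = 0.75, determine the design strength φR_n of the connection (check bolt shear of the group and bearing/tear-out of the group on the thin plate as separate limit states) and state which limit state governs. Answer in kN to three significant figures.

Bolt shear: A_b = π·12²/4 = 113.1 mm²; R_n = 372 × 113.1 × 2 × 2 / 1000 = 168.3 kN → 0.75 × 168.3 = 126 kN.
Bearing (1.2 l_c t F_u ≤ 2.4 d t F_u): upper limit = 2.4·12·10·410 / 1000 = 118.1 kN.
  Edge l_c = 30 − 14/2 = 23 → r_n = 113.2 kN; interior l_c = 40 − 14 = 26 → r_n = 118.1 kN.
  R_n,bearing = 1·113.2 + 1·118.1 = 231.2 kN → 0.75 × 231.2 = 173 kN.
Bolt shear governs: 126 kN.

126 kN (bolt shear governs)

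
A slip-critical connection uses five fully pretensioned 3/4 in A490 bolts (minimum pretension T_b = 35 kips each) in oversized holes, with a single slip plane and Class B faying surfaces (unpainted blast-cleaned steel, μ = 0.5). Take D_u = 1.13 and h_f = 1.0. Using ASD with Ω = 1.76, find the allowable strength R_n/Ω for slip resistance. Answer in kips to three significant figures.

56.2 kips

R_n = μ · D_u · h_f · T_b · n_s · n_b = 0.5 × 1.13 × 1.0 × 35 × 1 × 5 = 98.88 kips.
Allowable strength R_n/Ω = 98.88 / 1.76 = 56.2 kips.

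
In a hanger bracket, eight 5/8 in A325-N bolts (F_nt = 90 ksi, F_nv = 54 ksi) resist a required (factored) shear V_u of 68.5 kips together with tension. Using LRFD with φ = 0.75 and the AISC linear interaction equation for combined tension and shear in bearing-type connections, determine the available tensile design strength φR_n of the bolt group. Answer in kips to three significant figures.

A_b = π·0.625²/4 = 0.3068 in²; f_rv = 68.5 / (8 × 0.3068) = 27.91 ksi.
F'_nt = 1.3 F_nt − (F_nt / φF_nv) f_rv = 1.3·90 − (90/(0.75·54))·27.91 = 54.98 ksi, capped at F_nt → F'_nt = 54.98 ksi.
R_n = F'_nt · A_b · n = 54.98 × 0.3068 × 8 = 134.9 kips.
Design strength φR_n = 0.75 × 134.9 = 101 kips.

101 kips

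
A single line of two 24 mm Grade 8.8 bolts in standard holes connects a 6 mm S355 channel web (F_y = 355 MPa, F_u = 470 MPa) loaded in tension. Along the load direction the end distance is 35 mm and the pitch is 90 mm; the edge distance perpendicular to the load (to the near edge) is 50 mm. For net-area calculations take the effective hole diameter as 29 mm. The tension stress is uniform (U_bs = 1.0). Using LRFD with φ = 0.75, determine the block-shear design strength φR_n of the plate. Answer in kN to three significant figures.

179 kN

Shear plane L_v = 35 + 1·90 = 125 mm; A_gv = 125 × 6 = 750 mm².
A_nv = (125 − 1.5·29) × 6 = 489 mm².
A_nt = (50 − 0.5·29) × 6 = 213 mm².
0.6 F_u A_nv = 137.9 kN; 0.6 F_y A_gv = 159.8 kN → shear rupture governs the shear term.
R_n = 137.9 + 1.0 × 470 × 213 / 1000 = 238 kN.
Design strength φR_n = 0.75 × 238 = 179 kN.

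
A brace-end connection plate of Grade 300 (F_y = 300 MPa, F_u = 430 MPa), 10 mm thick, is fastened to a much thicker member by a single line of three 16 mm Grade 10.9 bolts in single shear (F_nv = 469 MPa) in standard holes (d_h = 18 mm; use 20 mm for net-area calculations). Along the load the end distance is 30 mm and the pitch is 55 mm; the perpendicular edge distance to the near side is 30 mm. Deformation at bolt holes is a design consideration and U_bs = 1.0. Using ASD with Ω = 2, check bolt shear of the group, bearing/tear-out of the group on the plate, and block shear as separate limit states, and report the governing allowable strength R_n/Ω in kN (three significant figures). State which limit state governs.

Bolt shear: A_b = π·16²/4 = 201.1 mm²; R_n = 469 × 201.1 × 3 × 1 / 1000 = 282.9 kN → 282.9 / 2 = 141 kN.
Bearing: edge l_c = 21, r_n = 108.4 kN; interior l_c = 37, r_n = 165.1 kN; R_n = 108.4 + 2·165.1 = 438.6 kN → 219 kN.
Block shear: A_gv = 1400, A_nv = 900, A_nt = 200 mm²; R_n = min(0.6F_uA_nv, 0.6F_yA_gv) + U_bs·F_u·A_nt = 318.2 kN → 159 kN.
Bolt shear governs: 141 kN.

141 kN (bolt shear governs)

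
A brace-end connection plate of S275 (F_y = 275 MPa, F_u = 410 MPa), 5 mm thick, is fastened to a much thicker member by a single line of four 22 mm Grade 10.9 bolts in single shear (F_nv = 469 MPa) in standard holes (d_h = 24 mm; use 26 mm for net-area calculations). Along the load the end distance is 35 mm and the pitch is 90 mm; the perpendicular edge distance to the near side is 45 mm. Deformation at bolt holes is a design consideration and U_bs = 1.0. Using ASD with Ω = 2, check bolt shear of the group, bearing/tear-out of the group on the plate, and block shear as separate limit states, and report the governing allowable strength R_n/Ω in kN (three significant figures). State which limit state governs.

159 kN (block shear governs)

Bolt shear: A_b = π·22²/4 = 380.1 mm²; R_n = 469 × 380.1 × 4 × 1 / 1000 = 713.1 kN → 713.1 / 2 = 357 kN.
Bearing: edge l_c = 23, r_n = 56.58 kN; interior l_c = 66, r_n = 108.2 kN; R_n = 56.58 + 3·108.2 = 381.3 kN → 191 kN.
Block shear: A_gv = 1525, A_nv = 1070, A_nt = 160 mm²; R_n = min(0.6F_uA_nv, 0.6F_yA_gv) + U_bs·F_u·A_nt = 317.2 kN → 159 kN.
Block shear governs: 159 kN.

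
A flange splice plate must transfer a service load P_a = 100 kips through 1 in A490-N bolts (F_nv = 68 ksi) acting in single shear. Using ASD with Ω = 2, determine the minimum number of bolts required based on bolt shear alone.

4 bolts

A_b = π·1²/4 = 0.7854 in².
Per-bolt allowable strength R_n/Ω = 68 × 0.7854 × 1 / 2 = 26.7 kips.
n ≥ 100 / 26.7 = 3.745 → use 4 bolts.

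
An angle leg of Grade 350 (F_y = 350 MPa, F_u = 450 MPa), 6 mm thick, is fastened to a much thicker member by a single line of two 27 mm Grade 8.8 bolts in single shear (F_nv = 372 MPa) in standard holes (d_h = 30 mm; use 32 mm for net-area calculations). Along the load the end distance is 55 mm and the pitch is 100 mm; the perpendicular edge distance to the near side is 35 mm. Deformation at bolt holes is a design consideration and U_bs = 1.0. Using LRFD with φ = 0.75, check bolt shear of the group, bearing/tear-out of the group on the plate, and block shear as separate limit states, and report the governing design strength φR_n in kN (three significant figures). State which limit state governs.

Bolt shear: A_b = π·27²/4 = 572.6 mm²; R_n = 372 × 572.6 × 2 × 1 / 1000 = 426 kN → 0.75 × 426 = 319 kN.
Bearing: edge l_c = 40, r_n = 129.6 kN; interior l_c = 70, r_n = 175 kN; R_n = 129.6 + 1·175 = 304.6 kN → 228 kN.
Block shear: A_gv = 930, A_nv = 642, A_nt = 114 mm²; R_n = min(0.6F_uA_nv, 0.6F_yA_gv) + U_bs·F_u·A_nt = 224.6 kN → 168 kN.
Block shear governs: 168 kN.

168 kN (block shear governs)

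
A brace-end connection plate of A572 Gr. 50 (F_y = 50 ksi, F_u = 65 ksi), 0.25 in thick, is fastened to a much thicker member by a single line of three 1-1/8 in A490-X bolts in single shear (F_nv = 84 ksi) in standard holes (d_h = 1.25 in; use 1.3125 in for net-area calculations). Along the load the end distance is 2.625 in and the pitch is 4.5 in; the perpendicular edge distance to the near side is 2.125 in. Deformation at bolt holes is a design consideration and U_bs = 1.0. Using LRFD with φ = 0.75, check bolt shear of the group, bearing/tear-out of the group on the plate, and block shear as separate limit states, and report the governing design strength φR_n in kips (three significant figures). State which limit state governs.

Bolt shear: A_b = π·1.125²/4 = 0.994 in²; R_n = 84 × 0.994 × 3 × 1 = 250.5 kips → 0.75 × 250.5 = 188 kips.
Bearing: edge l_c = 2, r_n = 39 kips; interior l_c = 3.25, r_n = 43.87 kips; R_n = 39 + 2·43.87 = 126.7 kips → 95.1 kips.
Block shear: A_gv = 2.906, A_nv = 2.086, A_nt = 0.3672 in²; R_n = min(0.6F_uA_nv, 0.6F_yA_gv) + U_bs·F_u·A_nt = 105.2 kips → 78.9 kips.
Block shear governs: 78.9 kips.

78.9 kips (block shear governs)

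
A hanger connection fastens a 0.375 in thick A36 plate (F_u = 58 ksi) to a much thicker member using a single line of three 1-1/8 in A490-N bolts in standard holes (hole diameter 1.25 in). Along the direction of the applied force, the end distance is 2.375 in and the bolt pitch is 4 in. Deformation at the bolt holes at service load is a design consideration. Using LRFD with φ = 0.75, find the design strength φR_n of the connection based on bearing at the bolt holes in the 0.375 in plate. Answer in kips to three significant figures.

122 kips

Per bolt r_n = 1.2 l_c t F_u ≤ 2.4 d t F_u; upper limit = 2.4 × 1.125 × 0.375 × 58 = 58.72 kips.
Edge bolt: l_c = 2.375 − 1.25/2 = 1.75 in → 1.2 × 1.75 × 0.375 × 58 = 45.68 → r_n = 45.68 kips.
Interior bolts: l_c = 4 − 1.25 = 2.75 in → 1.2 × 2.75 × 0.375 × 58 = 71.77 → r_n = 58.72 kips.
R_n = 1 × 45.68 + 2 × 58.72 = 163.1 kips.
Design strength φR_n = 0.75 × 163.1 = 122 kips.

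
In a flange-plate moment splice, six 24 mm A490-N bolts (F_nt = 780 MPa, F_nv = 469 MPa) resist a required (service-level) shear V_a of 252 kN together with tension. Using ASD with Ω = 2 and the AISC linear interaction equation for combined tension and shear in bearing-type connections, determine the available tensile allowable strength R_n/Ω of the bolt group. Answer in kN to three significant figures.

957 kN

A_b = π·24²/4 = 452.4 mm²; f_rv = 252 × 1000 / (6 × 452.4) = 92.84 MPa.
F'_nt = 1.3 F_nt − (Ω F_nt / F_nv) f_rv = 1.3·780 − (2·780/469)·92.84 = 705.2 MPa, capped at F_nt → F'_nt = 705.2 MPa.
R_n = F'_nt · A_b · n = 705.2 × 452.4 × 6 / 1000 = 1914 kN.
Allowable strength R_n/Ω = 1914 / 2 = 957 kN.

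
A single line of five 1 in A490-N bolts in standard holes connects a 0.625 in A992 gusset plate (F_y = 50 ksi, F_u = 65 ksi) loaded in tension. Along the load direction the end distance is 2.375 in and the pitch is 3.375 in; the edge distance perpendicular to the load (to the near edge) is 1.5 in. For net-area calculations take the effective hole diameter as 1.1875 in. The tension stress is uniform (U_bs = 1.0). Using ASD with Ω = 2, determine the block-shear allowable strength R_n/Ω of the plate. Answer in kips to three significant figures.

Shear plane L_v = 2.375 + 4·3.375 = 15.88 in; A_gv = 15.88 × 0.625 = 9.922 in².
A_nv = (15.88 − 4.5·1.1875) × 0.625 = 6.582 in².
A_nt = (1.5 − 0.5·1.1875) × 0.625 = 0.5664 in².
0.6 F_u A_nv = 256.7 kips; 0.6 F_y A_gv = 297.7 kips → shear rupture governs the shear term.
R_n = 256.7 + 1.0 × 65 × 0.5664 = 293.5 kips.
Allowable strength R_n/Ω = 293.5 / 2 = 147 kips.

147 kips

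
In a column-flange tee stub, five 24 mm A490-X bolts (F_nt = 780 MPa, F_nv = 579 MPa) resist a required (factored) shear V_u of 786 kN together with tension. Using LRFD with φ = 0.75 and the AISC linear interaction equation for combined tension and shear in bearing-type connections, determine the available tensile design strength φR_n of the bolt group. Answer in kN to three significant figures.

A_b = π·24²/4 = 452.4 mm²; f_rv = 786 × 1000 / (5 × 452.4) = 347.5 MPa.
F'_nt = 1.3 F_nt − (F_nt / φF_nv) f_rv = 1.3·780 − (780/(0.75·579))·347.5 = 389.8 MPa, capped at F_nt → F'_nt = 389.8 MPa.
R_n = F'_nt · A_b · n = 389.8 × 452.4 × 5 / 1000 = 881.8 kN.
Design strength φR_n = 0.75 × 881.8 = 661 kN.

661 kN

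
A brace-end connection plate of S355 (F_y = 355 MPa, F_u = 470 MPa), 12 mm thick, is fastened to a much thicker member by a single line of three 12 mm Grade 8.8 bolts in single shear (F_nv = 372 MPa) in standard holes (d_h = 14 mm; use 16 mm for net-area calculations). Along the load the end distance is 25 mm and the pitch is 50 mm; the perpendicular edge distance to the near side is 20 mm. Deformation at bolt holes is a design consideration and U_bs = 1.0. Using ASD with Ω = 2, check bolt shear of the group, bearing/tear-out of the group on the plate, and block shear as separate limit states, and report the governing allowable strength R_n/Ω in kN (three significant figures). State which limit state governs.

Bolt shear: A_b = π·12²/4 = 113.1 mm²; R_n = 372 × 113.1 × 3 × 1 / 1000 = 126.2 kN → 126.2 / 2 = 63.1 kN.
Bearing: edge l_c = 18, r_n = 121.8 kN; interior l_c = 36, r_n = 162.4 kN; R_n = 121.8 + 2·162.4 = 446.7 kN → 223 kN.
Block shear: A_gv = 1500, A_nv = 1020, A_nt = 144 mm²; R_n = min(0.6F_uA_nv, 0.6F_yA_gv) + U_bs·F_u·A_nt = 355.3 kN → 178 kN.
Bolt shear governs: 63.1 kN.

63.1 kN (bolt shear governs)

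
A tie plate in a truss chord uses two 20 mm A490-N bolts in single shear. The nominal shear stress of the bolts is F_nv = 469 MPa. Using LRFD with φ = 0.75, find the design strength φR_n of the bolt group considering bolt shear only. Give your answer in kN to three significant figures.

221 kN

A_b = π × 20² / 4 = 314.2 mm².
R_n = F_nv · A_b · n · n_s = 469 × 314.2 × 2 × 1 / 1000 = 294.7 kN.
Design strength φR_n = 0.75 × 294.7 = 221 kN.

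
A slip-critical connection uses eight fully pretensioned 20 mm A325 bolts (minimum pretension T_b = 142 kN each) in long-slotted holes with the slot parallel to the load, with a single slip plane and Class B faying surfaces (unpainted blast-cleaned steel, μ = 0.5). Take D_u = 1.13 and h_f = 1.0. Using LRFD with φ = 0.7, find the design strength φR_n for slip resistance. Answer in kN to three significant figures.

449 kN

R_n = μ · D_u · h_f · T_b · n_s · n_b = 0.5 × 1.13 × 1.0 × 142 × 1 × 8 = 641.8 kN.
Design strength φR_n = 0.7 × 641.8 = 449 kN.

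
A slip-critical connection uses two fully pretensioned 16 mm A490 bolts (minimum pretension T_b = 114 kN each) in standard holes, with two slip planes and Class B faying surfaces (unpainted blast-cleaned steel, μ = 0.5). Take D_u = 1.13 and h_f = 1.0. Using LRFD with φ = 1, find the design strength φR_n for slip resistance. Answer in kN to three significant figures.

258 kN

R_n = μ · D_u · h_f · T_b · n_s · n_b = 0.5 × 1.13 × 1.0 × 114 × 2 × 2 = 257.6 kN.
Design strength φR_n = 1 × 257.6 = 258 kN.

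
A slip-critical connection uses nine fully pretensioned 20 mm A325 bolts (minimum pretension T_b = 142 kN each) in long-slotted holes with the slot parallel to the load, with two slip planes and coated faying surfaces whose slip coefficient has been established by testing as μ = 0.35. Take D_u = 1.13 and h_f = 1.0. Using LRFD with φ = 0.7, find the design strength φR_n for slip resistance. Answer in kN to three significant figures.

R_n = μ · D_u · h_f · T_b · n_s · n_b = 0.35 × 1.13 × 1.0 × 142 × 2 × 9 = 1011 kN.
Design strength φR_n = 0.7 × 1011 = 708 kN.

708 kN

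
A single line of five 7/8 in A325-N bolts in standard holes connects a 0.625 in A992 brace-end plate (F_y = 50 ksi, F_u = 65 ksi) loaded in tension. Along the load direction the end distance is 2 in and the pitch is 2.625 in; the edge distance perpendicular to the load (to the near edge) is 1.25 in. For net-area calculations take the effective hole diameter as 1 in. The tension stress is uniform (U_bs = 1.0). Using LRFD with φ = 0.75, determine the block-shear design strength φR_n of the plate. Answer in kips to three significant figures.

Shear plane L_v = 2 + 4·2.625 = 12.5 in; A_gv = 12.5 × 0.625 = 7.812 in².
A_nv = (12.5 − 4.5·1) × 0.625 = 5 in².
A_nt = (1.25 − 0.5·1) × 0.625 = 0.4688 in².
0.6 F_u A_nv = 195 kips; 0.6 F_y A_gv = 234.4 kips → shear rupture governs the shear term.
R_n = 195 + 1.0 × 65 × 0.4688 = 225.5 kips.
Design strength φR_n = 0.75 × 225.5 = 169 kips.

169 kips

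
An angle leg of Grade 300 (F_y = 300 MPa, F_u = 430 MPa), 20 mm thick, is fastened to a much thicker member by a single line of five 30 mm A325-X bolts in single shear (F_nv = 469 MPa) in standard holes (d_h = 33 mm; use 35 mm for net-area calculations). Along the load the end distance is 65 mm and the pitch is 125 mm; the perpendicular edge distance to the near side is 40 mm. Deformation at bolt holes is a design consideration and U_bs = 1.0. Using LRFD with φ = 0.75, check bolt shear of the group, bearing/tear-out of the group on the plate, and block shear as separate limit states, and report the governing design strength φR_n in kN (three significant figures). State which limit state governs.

1240 kN (bolt shear governs)

Bolt shear: A_b = π·30²/4 = 706.9 mm²; R_n = 469 × 706.9 × 5 × 1 / 1000 = 1658 kN → 0.75 × 1658 = 1240 kN.
Bearing: edge l_c = 48.5, r_n = 500.5 kN; interior l_c = 92, r_n = 619.2 kN; R_n = 500.5 + 4·619.2 = 2977 kN → 2230 kN.
Block shear: A_gv = 11300, A_nv = 8150, A_nt = 450 mm²; R_n = min(0.6F_uA_nv, 0.6F_yA_gv) + U_bs·F_u·A_nt = 2228 kN → 1670 kN.
Bolt shear governs: 1240 kN.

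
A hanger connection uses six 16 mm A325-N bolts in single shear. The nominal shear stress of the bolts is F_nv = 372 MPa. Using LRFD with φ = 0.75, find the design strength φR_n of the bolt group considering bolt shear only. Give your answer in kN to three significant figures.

337 kN

A_b = π × 16² / 4 = 201.1 mm².
R_n = F_nv · A_b · n · n_s = 372 × 201.1 × 6 × 1 / 1000 = 448.8 kN.
Design strength φR_n = 0.75 × 448.8 = 337 kN.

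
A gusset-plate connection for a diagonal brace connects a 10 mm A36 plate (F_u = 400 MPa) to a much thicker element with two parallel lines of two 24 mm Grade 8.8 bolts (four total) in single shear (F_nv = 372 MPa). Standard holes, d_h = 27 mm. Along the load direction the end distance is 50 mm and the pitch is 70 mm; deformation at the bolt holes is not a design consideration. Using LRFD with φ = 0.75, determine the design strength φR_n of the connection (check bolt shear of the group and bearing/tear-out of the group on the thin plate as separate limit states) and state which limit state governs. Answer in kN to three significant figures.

505 kN (bolt shear governs)

Bolt shear: A_b = π·24²/4 = 452.4 mm²; R_n = 372 × 452.4 × 4 × 1 / 1000 = 673.2 kN → 0.75 × 673.2 = 505 kN.
Bearing (1.5 l_c t F_u ≤ 3.0 d t F_u): upper limit = 3.0·24·10·400 / 1000 = 288 kN.
  Edge l_c = 50 − 27/2 = 36.5 → r_n = 219 kN; interior l_c = 70 − 27 = 43 → r_n = 258 kN.
  R_n,bearing = 2·219 + 2·258 = 954 kN → 0.75 × 954 = 716 kN.
Bolt shear governs: 505 kN.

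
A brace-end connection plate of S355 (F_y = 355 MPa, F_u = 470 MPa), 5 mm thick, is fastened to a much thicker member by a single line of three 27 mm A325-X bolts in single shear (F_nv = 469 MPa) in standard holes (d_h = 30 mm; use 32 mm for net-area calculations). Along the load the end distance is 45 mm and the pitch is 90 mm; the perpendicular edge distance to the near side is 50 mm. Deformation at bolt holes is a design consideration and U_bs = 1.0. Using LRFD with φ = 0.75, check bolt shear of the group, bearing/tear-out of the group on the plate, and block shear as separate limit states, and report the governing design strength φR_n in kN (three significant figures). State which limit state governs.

213 kN (block shear governs)

Bolt shear: A_b = π·27²/4 = 572.6 mm²; R_n = 469 × 572.6 × 3 × 1 / 1000 = 805.6 kN → 0.75 × 805.6 = 604 kN.
Bearing: edge l_c = 30, r_n = 84.6 kN; interior l_c = 60, r_n = 152.3 kN; R_n = 84.6 + 2·152.3 = 389.2 kN → 292 kN.
Block shear: A_gv = 1125, A_nv = 725, A_nt = 170 mm²; R_n = min(0.6F_uA_nv, 0.6F_yA_gv) + U_bs·F_u·A_nt = 284.4 kN → 213 kN.
Block shear governs: 213 kN.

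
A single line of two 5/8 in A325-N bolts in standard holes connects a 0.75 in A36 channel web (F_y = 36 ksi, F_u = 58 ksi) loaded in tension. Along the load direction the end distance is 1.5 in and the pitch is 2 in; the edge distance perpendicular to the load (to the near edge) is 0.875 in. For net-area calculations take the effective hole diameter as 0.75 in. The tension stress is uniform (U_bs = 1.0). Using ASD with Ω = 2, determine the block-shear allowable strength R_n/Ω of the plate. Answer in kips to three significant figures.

39.2 kips

Shear plane L_v = 1.5 + 1·2 = 3.5 in; A_gv = 3.5 × 0.75 = 2.625 in².
A_nv = (3.5 − 1.5·0.75) × 0.75 = 1.781 in².
A_nt = (0.875 − 0.5·0.75) × 0.75 = 0.375 in².
0.6 F_u A_nv = 61.99 kips; 0.6 F_y A_gv = 56.7 kips → shear yielding governs the shear term.
R_n = 56.7 + 1.0 × 58 × 0.375 = 78.45 kips.
Allowable strength R_n/Ω = 78.45 / 2 = 39.2 kips.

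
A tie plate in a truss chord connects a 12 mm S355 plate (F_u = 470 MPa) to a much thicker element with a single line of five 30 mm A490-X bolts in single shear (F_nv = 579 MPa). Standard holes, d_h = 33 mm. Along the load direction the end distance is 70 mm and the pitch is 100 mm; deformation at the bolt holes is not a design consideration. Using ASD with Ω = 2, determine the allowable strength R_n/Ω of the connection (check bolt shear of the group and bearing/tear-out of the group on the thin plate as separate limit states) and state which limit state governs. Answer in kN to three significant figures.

1020 kN (bolt shear governs)

Bolt shear: A_b = π·30²/4 = 706.9 mm²; R_n = 579 × 706.9 × 5 × 1 / 1000 = 2046 kN → 2046 / 2 = 1020 kN.
Bearing (1.5 l_c t F_u ≤ 3.0 d t F_u): upper limit = 3.0·30·12·470 / 1000 = 507.6 kN.
  Edge l_c = 70 − 33/2 = 53.5 → r_n = 452.6 kN; interior l_c = 100 − 33 = 67 → r_n = 507.6 kN.
  R_n,bearing = 1·452.6 + 4·507.6 = 2483 kN → 2483 / 2 = 1240 kN.
Bolt shear governs: 1020 kN.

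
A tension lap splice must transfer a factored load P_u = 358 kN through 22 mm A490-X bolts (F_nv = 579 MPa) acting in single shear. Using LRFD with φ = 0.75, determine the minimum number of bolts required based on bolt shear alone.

A_b = π·22²/4 = 380.1 mm².
Per-bolt design strength φR_n = 0.75 × 579 × 380.1 × 1 / 1000 = 165.1 kN.
n ≥ 358 / 165.1 = 2.169 → use 3 bolts.

3 bolts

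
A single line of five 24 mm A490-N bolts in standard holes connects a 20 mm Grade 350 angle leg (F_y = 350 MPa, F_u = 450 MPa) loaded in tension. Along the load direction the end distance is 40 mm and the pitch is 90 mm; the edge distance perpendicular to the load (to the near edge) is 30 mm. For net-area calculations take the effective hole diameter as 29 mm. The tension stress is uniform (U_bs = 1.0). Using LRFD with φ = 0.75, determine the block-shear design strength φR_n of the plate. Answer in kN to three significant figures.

1200 kN

Shear plane L_v = 40 + 4·90 = 400 mm; A_gv = 400 × 20 = 8000 mm².
A_nv = (400 − 4.5·29) × 20 = 5390 mm².
A_nt = (30 − 0.5·29) × 20 = 310 mm².
0.6 F_u A_nv = 1455 kN; 0.6 F_y A_gv = 1680 kN → shear rupture governs the shear term.
R_n = 1455 + 1.0 × 450 × 310 / 1000 = 1595 kN.
Design strength φR_n = 0.75 × 1595 = 1200 kN.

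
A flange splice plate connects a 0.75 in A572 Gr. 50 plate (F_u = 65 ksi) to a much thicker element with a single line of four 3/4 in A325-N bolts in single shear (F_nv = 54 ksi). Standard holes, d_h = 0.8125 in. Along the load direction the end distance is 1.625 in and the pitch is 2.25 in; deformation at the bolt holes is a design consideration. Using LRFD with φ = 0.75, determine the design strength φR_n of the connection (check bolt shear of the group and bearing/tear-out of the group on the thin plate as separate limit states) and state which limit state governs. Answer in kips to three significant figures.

Bolt shear: A_b = π·0.75²/4 = 0.4418 in²; R_n = 54 × 0.4418 × 4 × 1 = 95.43 kips → 0.75 × 95.43 = 71.6 kips.
Bearing (1.2 l_c t F_u ≤ 2.4 d t F_u): upper limit = 2.4·0.75·0.75·65 = 87.75 kips.
  Edge l_c = 1.625 − 0.8125/2 = 1.219 → r_n = 71.3 kips; interior l_c = 2.25 − 0.8125 = 1.438 → r_n = 84.09 kips.
  R_n,bearing = 1·71.3 + 3·84.09 = 323.6 kips → 0.75 × 323.6 = 243 kips.
Bolt shear governs: 71.6 kips.

71.6 kips (bolt shear governs)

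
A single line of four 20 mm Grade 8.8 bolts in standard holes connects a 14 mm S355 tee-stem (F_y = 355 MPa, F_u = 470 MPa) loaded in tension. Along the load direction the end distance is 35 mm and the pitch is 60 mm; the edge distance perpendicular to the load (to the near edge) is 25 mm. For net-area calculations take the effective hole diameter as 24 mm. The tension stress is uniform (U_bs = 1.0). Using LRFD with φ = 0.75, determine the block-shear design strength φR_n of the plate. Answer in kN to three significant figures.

Shear plane L_v = 35 + 3·60 = 215 mm; A_gv = 215 × 14 = 3010 mm².
A_nv = (215 − 3.5·24) × 14 = 1834 mm².
A_nt = (25 − 0.5·24) × 14 = 182 mm².
0.6 F_u A_nv = 517.2 kN; 0.6 F_y A_gv = 641.1 kN → shear rupture governs the shear term.
R_n = 517.2 + 1.0 × 470 × 182 / 1000 = 602.7 kN.
Design strength φR_n = 0.75 × 602.7 = 452 kN.

452 kN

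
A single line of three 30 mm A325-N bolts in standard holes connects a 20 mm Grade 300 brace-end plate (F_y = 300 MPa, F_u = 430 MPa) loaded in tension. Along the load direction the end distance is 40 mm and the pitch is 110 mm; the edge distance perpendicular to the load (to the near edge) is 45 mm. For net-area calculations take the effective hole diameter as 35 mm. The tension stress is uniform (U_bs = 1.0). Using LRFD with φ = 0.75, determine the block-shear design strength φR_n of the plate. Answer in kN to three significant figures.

Shear plane L_v = 40 + 2·110 = 260 mm; A_gv = 260 × 20 = 5200 mm².
A_nv = (260 − 2.5·35) × 20 = 3450 mm².
A_nt = (45 − 0.5·35) × 20 = 550 mm².
0.6 F_u A_nv = 890.1 kN; 0.6 F_y A_gv = 936 kN → shear rupture governs the shear term.
R_n = 890.1 + 1.0 × 430 × 550 / 1000 = 1127 kN.
Design strength φR_n = 0.75 × 1127 = 845 kN.

845 kN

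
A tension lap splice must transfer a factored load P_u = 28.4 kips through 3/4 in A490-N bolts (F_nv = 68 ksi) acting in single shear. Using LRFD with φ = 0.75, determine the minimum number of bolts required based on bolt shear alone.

A_b = π·0.75²/4 = 0.4418 in².
Per-bolt design strength φR_n = 0.75 × 68 × 0.4418 × 1 = 22.53 kips.
n ≥ 28.4 / 22.53 = 1.26 → use 2 bolts.

2 bolts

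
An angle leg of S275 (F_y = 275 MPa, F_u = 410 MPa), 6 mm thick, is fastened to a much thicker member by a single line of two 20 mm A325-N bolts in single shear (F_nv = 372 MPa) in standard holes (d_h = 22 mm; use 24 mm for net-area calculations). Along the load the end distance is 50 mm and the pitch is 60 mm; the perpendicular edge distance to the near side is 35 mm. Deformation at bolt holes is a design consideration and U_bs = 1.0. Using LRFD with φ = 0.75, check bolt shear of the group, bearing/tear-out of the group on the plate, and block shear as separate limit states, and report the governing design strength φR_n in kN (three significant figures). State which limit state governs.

Bolt shear: A_b = π·20²/4 = 314.2 mm²; R_n = 372 × 314.2 × 2 × 1 / 1000 = 233.7 kN → 0.75 × 233.7 = 175 kN.
Bearing: edge l_c = 39, r_n = 115.1 kN; interior l_c = 38, r_n = 112.2 kN; R_n = 115.1 + 1·112.2 = 227.3 kN → 170 kN.
Block shear: A_gv = 660, A_nv = 444, A_nt = 138 mm²; R_n = min(0.6F_uA_nv, 0.6F_yA_gv) + U_bs·F_u·A_nt = 165.5 kN → 124 kN.
Block shear governs: 124 kN.

124 kN (block shear governs)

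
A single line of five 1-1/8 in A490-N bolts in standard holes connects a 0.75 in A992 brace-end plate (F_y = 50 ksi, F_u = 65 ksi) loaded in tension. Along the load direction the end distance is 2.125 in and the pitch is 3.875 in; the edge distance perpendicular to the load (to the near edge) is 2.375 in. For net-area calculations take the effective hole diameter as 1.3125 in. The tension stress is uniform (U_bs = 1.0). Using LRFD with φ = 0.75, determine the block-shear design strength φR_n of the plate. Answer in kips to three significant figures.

Shear plane L_v = 2.125 + 4·3.875 = 17.62 in; A_gv = 17.62 × 0.75 = 13.22 in².
A_nv = (17.62 − 4.5·1.3125) × 0.75 = 8.789 in².
A_nt = (2.375 − 0.5·1.3125) × 0.75 = 1.289 in².
0.6 F_u A_nv = 342.8 kips; 0.6 F_y A_gv = 396.6 kips → shear rupture governs the shear term.
R_n = 342.8 + 1.0 × 65 × 1.289 = 426.6 kips.
Design strength φR_n = 0.75 × 426.6 = 320 kips.

320 kips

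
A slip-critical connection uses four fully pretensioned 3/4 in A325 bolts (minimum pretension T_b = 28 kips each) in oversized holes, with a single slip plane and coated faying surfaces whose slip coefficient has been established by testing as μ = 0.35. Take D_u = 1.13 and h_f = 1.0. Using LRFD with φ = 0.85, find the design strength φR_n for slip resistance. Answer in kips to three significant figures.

37.7 kips

R_n = μ · D_u · h_f · T_b · n_s · n_b = 0.35 × 1.13 × 1.0 × 28 × 1 × 4 = 44.3 kips.
Design strength φR_n = 0.85 × 44.3 = 37.7 kips.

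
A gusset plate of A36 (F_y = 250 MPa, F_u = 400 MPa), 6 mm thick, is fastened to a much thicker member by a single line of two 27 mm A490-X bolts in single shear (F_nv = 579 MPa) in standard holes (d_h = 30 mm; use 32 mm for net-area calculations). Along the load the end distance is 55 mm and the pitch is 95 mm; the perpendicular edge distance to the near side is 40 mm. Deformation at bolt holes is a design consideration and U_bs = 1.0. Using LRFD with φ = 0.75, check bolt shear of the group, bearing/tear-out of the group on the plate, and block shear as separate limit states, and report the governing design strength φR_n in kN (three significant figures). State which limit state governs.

Bolt shear: A_b = π·27²/4 = 572.6 mm²; R_n = 579 × 572.6 × 2 × 1 / 1000 = 663 kN → 0.75 × 663 = 497 kN.
Bearing: edge l_c = 40, r_n = 115.2 kN; interior l_c = 65, r_n = 155.5 kN; R_n = 115.2 + 1·155.5 = 270.7 kN → 203 kN.
Block shear: A_gv = 900, A_nv = 612, A_nt = 144 mm²; R_n = min(0.6F_uA_nv, 0.6F_yA_gv) + U_bs·F_u·A_nt = 192.6 kN → 144 kN.
Block shear governs: 144 kN.

144 kN (block shear governs)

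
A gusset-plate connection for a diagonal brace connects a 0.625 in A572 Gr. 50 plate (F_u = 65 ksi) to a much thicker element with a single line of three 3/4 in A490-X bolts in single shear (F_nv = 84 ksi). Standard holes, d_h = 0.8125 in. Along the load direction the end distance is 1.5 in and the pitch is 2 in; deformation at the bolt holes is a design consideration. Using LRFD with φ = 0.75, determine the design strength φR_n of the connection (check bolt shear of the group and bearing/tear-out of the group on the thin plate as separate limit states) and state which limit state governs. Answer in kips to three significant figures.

Bolt shear: A_b = π·0.75²/4 = 0.4418 in²; R_n = 84 × 0.4418 × 3 × 1 = 111.3 kips → 0.75 × 111.3 = 83.5 kips.
Bearing (1.2 l_c t F_u ≤ 2.4 d t F_u): upper limit = 2.4·0.75·0.625·65 = 73.12 kips.
  Edge l_c = 1.5 − 0.8125/2 = 1.094 → r_n = 53.32 kips; interior l_c = 2 − 0.8125 = 1.188 → r_n = 57.89 kips.
  R_n,bearing = 1·53.32 + 2·57.89 = 169.1 kips → 0.75 × 169.1 = 127 kips.
Bolt shear governs: 83.5 kips.

83.5 kips (bolt shear governs)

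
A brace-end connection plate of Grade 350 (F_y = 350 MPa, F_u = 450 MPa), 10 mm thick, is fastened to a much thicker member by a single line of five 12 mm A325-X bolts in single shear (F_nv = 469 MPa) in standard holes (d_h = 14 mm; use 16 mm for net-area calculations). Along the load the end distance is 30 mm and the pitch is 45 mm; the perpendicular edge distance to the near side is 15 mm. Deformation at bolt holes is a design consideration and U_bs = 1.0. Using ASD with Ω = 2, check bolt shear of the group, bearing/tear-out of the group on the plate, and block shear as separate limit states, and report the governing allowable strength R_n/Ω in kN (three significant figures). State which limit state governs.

Bolt shear: A_b = π·12²/4 = 113.1 mm²; R_n = 469 × 113.1 × 5 × 1 / 1000 = 265.2 kN → 265.2 / 2 = 133 kN.
Bearing: edge l_c = 23, r_n = 124.2 kN; interior l_c = 31, r_n = 129.6 kN; R_n = 124.2 + 4·129.6 = 642.6 kN → 321 kN.
Block shear: A_gv = 2100, A_nv = 1380, A_nt = 70 mm²; R_n = min(0.6F_uA_nv, 0.6F_yA_gv) + U_bs·F_u·A_nt = 404.1 kN → 202 kN.
Bolt shear governs: 133 kN.

133 kN (bolt shear governs)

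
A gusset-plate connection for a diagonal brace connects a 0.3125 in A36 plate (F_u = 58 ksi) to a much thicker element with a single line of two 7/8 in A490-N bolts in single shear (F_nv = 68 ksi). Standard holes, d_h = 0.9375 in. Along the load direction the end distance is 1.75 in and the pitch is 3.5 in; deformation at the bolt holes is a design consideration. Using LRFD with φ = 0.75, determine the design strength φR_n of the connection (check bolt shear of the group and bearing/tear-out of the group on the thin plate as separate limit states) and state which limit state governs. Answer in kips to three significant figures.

Bolt shear: A_b = π·0.875²/4 = 0.6013 in²; R_n = 68 × 0.6013 × 2 × 1 = 81.78 kips → 0.75 × 81.78 = 61.3 kips.
Bearing (1.2 l_c t F_u ≤ 2.4 d t F_u): upper limit = 2.4·0.875·0.3125·58 = 38.06 kips.
  Edge l_c = 1.75 − 0.9375/2 = 1.281 → r_n = 27.87 kips; interior l_c = 3.5 − 0.9375 = 2.562 → r_n = 38.06 kips.
  R_n,bearing = 1·27.87 + 1·38.06 = 65.93 kips → 0.75 × 65.93 = 49.4 kips.
Bearing governs: 49.4 kips.

49.4 kips (bearing governs)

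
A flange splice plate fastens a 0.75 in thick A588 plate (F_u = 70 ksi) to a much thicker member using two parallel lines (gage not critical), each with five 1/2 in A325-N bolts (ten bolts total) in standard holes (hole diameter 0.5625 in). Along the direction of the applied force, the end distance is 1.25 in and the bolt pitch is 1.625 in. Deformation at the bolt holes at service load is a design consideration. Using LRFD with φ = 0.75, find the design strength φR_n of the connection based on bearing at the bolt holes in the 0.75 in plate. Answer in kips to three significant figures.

Per bolt r_n = 1.2 l_c t F_u ≤ 2.4 d t F_u; upper limit = 2.4 × 0.5 × 0.75 × 70 = 63 kips.
Edge bolt: l_c = 1.25 − 0.5625/2 = 0.9688 in → 1.2 × 0.9688 × 0.75 × 70 = 61.03 → r_n = 61.03 kips.
Interior bolts: l_c = 1.625 − 0.5625 = 1.062 in → 1.2 × 1.062 × 0.75 × 70 = 66.94 → r_n = 63 kips.
R_n = 2 × 61.03 + 8 × 63 = 626.1 kips.
Design strength φR_n = 0.75 × 626.1 = 470 kips.

470 kips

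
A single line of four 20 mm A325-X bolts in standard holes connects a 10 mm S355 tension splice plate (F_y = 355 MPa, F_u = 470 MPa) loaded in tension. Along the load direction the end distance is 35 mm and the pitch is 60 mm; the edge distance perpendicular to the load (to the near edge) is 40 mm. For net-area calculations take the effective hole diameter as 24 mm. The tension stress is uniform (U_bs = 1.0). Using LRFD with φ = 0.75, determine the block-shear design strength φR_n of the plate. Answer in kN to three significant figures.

376 kN

Shear plane L_v = 35 + 3·60 = 215 mm; A_gv = 215 × 10 = 2150 mm².
A_nv = (215 − 3.5·24) × 10 = 1310 mm².
A_nt = (40 − 0.5·24) × 10 = 280 mm².
0.6 F_u A_nv = 369.4 kN; 0.6 F_y A_gv = 457.9 kN → shear rupture governs the shear term.
R_n = 369.4 + 1.0 × 470 × 280 / 1000 = 501 kN.
Design strength φR_n = 0.75 × 501 = 376 kN.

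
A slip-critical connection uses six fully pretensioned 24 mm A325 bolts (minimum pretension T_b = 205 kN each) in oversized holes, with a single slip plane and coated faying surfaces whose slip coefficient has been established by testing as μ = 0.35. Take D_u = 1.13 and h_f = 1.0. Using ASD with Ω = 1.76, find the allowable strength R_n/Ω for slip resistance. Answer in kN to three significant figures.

R_n = μ · D_u · h_f · T_b · n_s · n_b = 0.35 × 1.13 × 1.0 × 205 × 1 × 6 = 486.5 kN.
Allowable strength R_n/Ω = 486.5 / 1.76 = 276 kN.

276 kN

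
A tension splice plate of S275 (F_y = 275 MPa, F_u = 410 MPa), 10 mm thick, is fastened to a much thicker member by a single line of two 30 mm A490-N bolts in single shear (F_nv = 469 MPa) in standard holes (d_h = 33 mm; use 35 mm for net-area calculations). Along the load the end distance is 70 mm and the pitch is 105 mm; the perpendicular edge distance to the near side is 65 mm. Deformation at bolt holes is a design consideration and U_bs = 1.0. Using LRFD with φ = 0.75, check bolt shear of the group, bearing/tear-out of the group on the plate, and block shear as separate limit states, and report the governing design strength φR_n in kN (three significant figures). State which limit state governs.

Bolt shear: A_b = π·30²/4 = 706.9 mm²; R_n = 469 × 706.9 × 2 × 1 / 1000 = 663 kN → 0.75 × 663 = 497 kN.
Bearing: edge l_c = 53.5, r_n = 263.2 kN; interior l_c = 72, r_n = 295.2 kN; R_n = 263.2 + 1·295.2 = 558.4 kN → 419 kN.
Block shear: A_gv = 1750, A_nv = 1225, A_nt = 475 mm²; R_n = min(0.6F_uA_nv, 0.6F_yA_gv) + U_bs·F_u·A_nt = 483.5 kN → 363 kN.
Block shear governs: 363 kN.

363 kN (block shear governs)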